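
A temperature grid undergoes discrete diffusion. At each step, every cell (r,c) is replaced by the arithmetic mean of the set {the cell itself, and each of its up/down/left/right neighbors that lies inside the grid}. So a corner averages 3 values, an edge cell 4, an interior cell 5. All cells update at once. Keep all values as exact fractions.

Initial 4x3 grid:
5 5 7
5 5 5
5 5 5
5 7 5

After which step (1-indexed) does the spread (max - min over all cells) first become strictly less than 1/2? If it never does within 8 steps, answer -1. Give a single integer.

Step 1: max=17/3, min=5, spread=2/3
Step 2: max=667/120, min=5, spread=67/120
Step 3: max=2941/540, min=371/72, spread=317/1080
  -> spread < 1/2 first at step 3
Step 4: max=2329051/432000, min=31123/6000, spread=17639/86400
Step 5: max=20916641/3888000, min=6770087/1296000, spread=30319/194400
Step 6: max=1249352959/233280000, min=408226853/77760000, spread=61681/583200
Step 7: max=74863826981/13996800000, min=302878567/57600000, spread=1580419/17496000
Step 8: max=4482446194879/839808000000, min=1475328014293/279936000000, spread=7057769/104976000

Answer: 3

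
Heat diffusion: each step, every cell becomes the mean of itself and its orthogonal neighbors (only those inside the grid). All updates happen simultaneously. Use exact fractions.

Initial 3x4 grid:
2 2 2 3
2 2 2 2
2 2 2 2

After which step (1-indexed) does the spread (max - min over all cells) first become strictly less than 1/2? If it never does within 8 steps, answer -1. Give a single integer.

Step 1: max=7/3, min=2, spread=1/3
  -> spread < 1/2 first at step 1
Step 2: max=41/18, min=2, spread=5/18
Step 3: max=473/216, min=2, spread=41/216
Step 4: max=56057/25920, min=2, spread=4217/25920
Step 5: max=3319549/1555200, min=14479/7200, spread=38417/311040
Step 6: max=197824211/93312000, min=290597/144000, spread=1903471/18662400
Step 7: max=11798429089/5598720000, min=8755759/4320000, spread=18038617/223948800
Step 8: max=705114582851/335923200000, min=790526759/388800000, spread=883978523/13436928000

Answer: 1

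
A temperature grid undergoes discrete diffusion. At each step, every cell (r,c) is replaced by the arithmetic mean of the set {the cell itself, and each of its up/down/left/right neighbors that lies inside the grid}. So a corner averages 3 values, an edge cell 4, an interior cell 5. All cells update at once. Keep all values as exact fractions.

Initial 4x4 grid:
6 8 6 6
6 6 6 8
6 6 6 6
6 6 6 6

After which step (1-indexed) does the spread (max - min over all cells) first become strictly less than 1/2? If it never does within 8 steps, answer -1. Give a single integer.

Step 1: max=20/3, min=6, spread=2/3
Step 2: max=59/9, min=6, spread=5/9
Step 3: max=1763/270, min=6, spread=143/270
Step 4: max=52481/8100, min=1358/225, spread=3593/8100
  -> spread < 1/2 first at step 4
Step 5: max=313129/48600, min=81869/13500, spread=92003/243000
Step 6: max=46734857/7290000, min=102817/16875, spread=2317913/7290000
Step 7: max=1396358273/218700000, min=23783/3888, spread=58564523/218700000
Step 8: max=41747526581/6561000000, min=1118638993/182250000, spread=1476522833/6561000000

Answer: 4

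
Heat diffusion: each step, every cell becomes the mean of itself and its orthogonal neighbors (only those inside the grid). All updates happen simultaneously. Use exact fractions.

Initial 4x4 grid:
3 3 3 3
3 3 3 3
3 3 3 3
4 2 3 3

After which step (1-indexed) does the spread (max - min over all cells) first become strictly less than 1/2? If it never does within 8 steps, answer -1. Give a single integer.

Step 1: max=13/4, min=11/4, spread=1/2
Step 2: max=37/12, min=231/80, spread=47/240
  -> spread < 1/2 first at step 2
Step 3: max=7301/2400, min=6991/2400, spread=31/240
Step 4: max=72469/24000, min=63511/21600, spread=17111/216000
Step 5: max=650189/216000, min=6376927/2160000, spread=124963/2160000
Step 6: max=12977363/4320000, min=57469447/19440000, spread=1857373/38880000
Step 7: max=116745817/38880000, min=2764813/933120, spread=2317913/58320000
Step 8: max=17491813247/5832000000, min=51889794511/17496000000, spread=58564523/1749600000

Answer: 2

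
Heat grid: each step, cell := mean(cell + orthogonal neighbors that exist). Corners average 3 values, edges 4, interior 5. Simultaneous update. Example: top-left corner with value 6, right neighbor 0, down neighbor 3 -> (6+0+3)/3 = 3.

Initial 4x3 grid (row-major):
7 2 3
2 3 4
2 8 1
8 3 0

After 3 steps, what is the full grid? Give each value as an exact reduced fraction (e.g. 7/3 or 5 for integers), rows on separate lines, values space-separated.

Answer: 8053/2160 49679/14400 2381/720
851/225 21871/6000 1249/400
7553/1800 21211/6000 11731/3600
8789/2160 55079/14400 6659/2160

Derivation:
After step 1:
  11/3 15/4 3
  7/2 19/5 11/4
  5 17/5 13/4
  13/3 19/4 4/3
After step 2:
  131/36 853/240 19/6
  479/120 86/25 16/5
  487/120 101/25 161/60
  169/36 829/240 28/9
After step 3:
  8053/2160 49679/14400 2381/720
  851/225 21871/6000 1249/400
  7553/1800 21211/6000 11731/3600
  8789/2160 55079/14400 6659/2160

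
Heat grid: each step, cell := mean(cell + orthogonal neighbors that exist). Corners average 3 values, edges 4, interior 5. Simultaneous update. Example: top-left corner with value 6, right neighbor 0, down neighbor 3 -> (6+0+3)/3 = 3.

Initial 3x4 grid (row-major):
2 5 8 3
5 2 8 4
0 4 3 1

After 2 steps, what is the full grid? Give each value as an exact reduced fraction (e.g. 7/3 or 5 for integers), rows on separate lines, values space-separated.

Answer: 7/2 381/80 81/16 5
281/80 371/100 119/25 25/6
5/2 281/80 167/48 32/9

Derivation:
After step 1:
  4 17/4 6 5
  9/4 24/5 5 4
  3 9/4 4 8/3
After step 2:
  7/2 381/80 81/16 5
  281/80 371/100 119/25 25/6
  5/2 281/80 167/48 32/9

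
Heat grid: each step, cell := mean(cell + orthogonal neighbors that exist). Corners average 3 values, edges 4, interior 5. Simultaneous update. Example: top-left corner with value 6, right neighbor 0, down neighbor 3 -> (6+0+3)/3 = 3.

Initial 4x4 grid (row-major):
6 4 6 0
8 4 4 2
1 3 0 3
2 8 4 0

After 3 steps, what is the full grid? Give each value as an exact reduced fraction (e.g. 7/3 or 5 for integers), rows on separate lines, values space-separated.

Answer: 393/80 533/120 6499/1800 1573/540
2147/480 8231/2000 4813/1500 4759/1800
28741/7200 10691/3000 17861/6000 4223/1800
4001/1080 25381/7200 20717/7200 5363/2160

Derivation:
After step 1:
  6 5 7/2 8/3
  19/4 23/5 16/5 9/4
  7/2 16/5 14/5 5/4
  11/3 17/4 3 7/3
After step 2:
  21/4 191/40 431/120 101/36
  377/80 83/20 327/100 281/120
  907/240 367/100 269/100 259/120
  137/36 847/240 743/240 79/36
After step 3:
  393/80 533/120 6499/1800 1573/540
  2147/480 8231/2000 4813/1500 4759/1800
  28741/7200 10691/3000 17861/6000 4223/1800
  4001/1080 25381/7200 20717/7200 5363/2160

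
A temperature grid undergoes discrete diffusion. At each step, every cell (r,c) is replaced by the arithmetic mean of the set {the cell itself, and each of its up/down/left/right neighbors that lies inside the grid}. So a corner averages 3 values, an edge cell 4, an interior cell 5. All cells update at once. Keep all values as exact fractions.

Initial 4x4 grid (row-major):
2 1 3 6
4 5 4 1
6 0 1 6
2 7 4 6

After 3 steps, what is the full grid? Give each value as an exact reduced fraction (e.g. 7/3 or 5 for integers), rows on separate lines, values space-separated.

After step 1:
  7/3 11/4 7/2 10/3
  17/4 14/5 14/5 17/4
  3 19/5 3 7/2
  5 13/4 9/2 16/3
After step 2:
  28/9 683/240 743/240 133/36
  743/240 82/25 327/100 833/240
  321/80 317/100 88/25 193/48
  15/4 331/80 193/48 40/9
After step 3:
  3259/1080 22199/7200 23231/7200 1847/540
  24299/7200 9397/3000 4991/1500 26021/7200
  8417/2400 453/125 10801/3000 27821/7200
  119/30 9047/2400 29021/7200 899/216

Answer: 3259/1080 22199/7200 23231/7200 1847/540
24299/7200 9397/3000 4991/1500 26021/7200
8417/2400 453/125 10801/3000 27821/7200
119/30 9047/2400 29021/7200 899/216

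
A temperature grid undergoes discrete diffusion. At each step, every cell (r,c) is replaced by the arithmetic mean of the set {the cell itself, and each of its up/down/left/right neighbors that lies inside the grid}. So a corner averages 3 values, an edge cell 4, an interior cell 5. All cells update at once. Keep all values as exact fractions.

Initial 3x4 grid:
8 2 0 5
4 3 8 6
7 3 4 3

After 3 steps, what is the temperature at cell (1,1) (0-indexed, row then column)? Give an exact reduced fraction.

Answer: 25931/6000

Derivation:
Step 1: cell (1,1) = 4
Step 2: cell (1,1) = 106/25
Step 3: cell (1,1) = 25931/6000
Full grid after step 3:
  943/216 14711/3600 1837/450 4481/1080
  32807/7200 25931/6000 8437/2000 10739/2400
  1997/432 31897/7200 32117/7200 9737/2160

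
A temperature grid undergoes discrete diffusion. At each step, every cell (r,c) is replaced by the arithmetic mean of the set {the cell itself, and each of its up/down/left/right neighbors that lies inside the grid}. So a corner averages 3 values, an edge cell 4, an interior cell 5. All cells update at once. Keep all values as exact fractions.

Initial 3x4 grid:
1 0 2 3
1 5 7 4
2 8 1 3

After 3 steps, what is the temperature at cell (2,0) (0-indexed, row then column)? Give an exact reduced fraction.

Step 1: cell (2,0) = 11/3
Step 2: cell (2,0) = 119/36
Step 3: cell (2,0) = 457/135
Full grid after step 3:
  4897/2160 371/144 77/24 2351/720
  7841/2880 497/150 523/150 10609/2880
  457/135 1045/288 1141/288 1001/270

Answer: 457/135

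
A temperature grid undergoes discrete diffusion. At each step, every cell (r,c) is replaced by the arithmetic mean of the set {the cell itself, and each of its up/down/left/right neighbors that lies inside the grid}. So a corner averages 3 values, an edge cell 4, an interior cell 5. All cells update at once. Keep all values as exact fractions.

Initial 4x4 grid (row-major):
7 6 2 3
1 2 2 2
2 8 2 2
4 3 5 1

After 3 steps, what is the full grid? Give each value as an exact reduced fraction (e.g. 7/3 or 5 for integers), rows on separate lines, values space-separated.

Answer: 8473/2160 12791/3600 11323/3600 551/216
25837/7200 21667/6000 1691/600 4649/1800
359/96 3361/1000 19057/6000 4423/1800
1289/360 359/96 21997/7200 6163/2160

Derivation:
After step 1:
  14/3 17/4 13/4 7/3
  3 19/5 2 9/4
  15/4 17/5 19/5 7/4
  3 5 11/4 8/3
After step 2:
  143/36 479/120 71/24 47/18
  913/240 329/100 151/50 25/12
  263/80 79/20 137/50 157/60
  47/12 283/80 853/240 43/18
After step 3:
  8473/2160 12791/3600 11323/3600 551/216
  25837/7200 21667/6000 1691/600 4649/1800
  359/96 3361/1000 19057/6000 4423/1800
  1289/360 359/96 21997/7200 6163/2160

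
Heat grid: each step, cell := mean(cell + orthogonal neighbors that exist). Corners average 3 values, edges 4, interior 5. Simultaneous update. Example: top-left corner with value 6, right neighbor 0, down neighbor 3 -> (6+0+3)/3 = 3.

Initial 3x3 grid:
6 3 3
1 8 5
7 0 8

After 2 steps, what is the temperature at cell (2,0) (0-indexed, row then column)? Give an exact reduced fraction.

Step 1: cell (2,0) = 8/3
Step 2: cell (2,0) = 167/36
Full grid after step 2:
  83/18 77/20 44/9
  149/40 513/100 87/20
  167/36 323/80 193/36

Answer: 167/36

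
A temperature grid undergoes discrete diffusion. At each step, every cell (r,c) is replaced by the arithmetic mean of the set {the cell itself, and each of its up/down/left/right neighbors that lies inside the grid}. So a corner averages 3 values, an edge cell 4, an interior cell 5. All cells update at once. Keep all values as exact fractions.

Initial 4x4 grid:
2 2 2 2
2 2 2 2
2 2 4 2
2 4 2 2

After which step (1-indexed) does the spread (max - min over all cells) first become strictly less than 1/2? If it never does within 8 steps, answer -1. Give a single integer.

Answer: 4

Derivation:
Step 1: max=3, min=2, spread=1
Step 2: max=329/120, min=2, spread=89/120
Step 3: max=3101/1200, min=2, spread=701/1200
Step 4: max=54169/21600, min=4149/2000, spread=46799/108000
  -> spread < 1/2 first at step 4
Step 5: max=2656697/1080000, min=56671/27000, spread=389857/1080000
Step 6: max=235359959/97200000, min=57727/27000, spread=27542759/97200000
Step 7: max=2333171201/972000000, min=5250011/2430000, spread=77722267/324000000
Step 8: max=69322377101/29160000000, min=5301270971/2430000000, spread=5707125449/29160000000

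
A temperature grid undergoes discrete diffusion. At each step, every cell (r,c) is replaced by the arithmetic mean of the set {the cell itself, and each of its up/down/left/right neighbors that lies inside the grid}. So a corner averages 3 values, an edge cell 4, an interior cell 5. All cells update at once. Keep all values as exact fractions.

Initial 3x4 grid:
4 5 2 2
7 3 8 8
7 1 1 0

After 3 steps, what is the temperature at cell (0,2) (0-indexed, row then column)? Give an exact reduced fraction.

Answer: 10109/2400

Derivation:
Step 1: cell (0,2) = 17/4
Step 2: cell (0,2) = 323/80
Step 3: cell (0,2) = 10109/2400
Full grid after step 3:
  2567/540 31307/7200 10109/2400 327/80
  66229/14400 13003/3000 7807/2000 9389/2400
  1067/240 4697/1200 2171/600 158/45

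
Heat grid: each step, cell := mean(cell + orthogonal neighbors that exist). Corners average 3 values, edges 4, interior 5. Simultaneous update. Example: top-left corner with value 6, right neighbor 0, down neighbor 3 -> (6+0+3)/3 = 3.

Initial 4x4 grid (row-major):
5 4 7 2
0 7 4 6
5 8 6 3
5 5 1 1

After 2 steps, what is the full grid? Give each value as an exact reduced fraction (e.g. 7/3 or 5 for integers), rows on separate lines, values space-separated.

Answer: 13/3 22/5 21/4 13/3
327/80 134/25 23/5 75/16
399/80 489/100 477/100 829/240
19/4 24/5 211/60 107/36

Derivation:
After step 1:
  3 23/4 17/4 5
  17/4 23/5 6 15/4
  9/2 31/5 22/5 4
  5 19/4 13/4 5/3
After step 2:
  13/3 22/5 21/4 13/3
  327/80 134/25 23/5 75/16
  399/80 489/100 477/100 829/240
  19/4 24/5 211/60 107/36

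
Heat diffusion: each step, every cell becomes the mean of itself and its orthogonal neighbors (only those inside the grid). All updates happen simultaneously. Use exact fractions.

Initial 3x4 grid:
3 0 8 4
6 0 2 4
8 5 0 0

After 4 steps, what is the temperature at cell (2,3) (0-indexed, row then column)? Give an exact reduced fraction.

Answer: 167579/64800

Derivation:
Step 1: cell (2,3) = 4/3
Step 2: cell (2,3) = 67/36
Step 3: cell (2,3) = 2569/1080
Step 4: cell (2,3) = 167579/64800
Full grid after step 4:
  50317/14400 26389/8000 695423/216000 102727/32400
  3137267/864000 1194403/360000 266357/90000 1250111/432000
  484003/129600 357439/108000 303649/108000 167579/64800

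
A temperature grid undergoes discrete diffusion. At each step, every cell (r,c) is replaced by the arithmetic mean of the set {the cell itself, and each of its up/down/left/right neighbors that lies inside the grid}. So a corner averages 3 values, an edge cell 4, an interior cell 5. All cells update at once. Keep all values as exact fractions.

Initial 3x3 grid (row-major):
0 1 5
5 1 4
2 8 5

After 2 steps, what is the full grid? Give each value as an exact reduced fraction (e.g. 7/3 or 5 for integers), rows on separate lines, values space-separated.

After step 1:
  2 7/4 10/3
  2 19/5 15/4
  5 4 17/3
After step 2:
  23/12 653/240 53/18
  16/5 153/50 331/80
  11/3 277/60 161/36

Answer: 23/12 653/240 53/18
16/5 153/50 331/80
11/3 277/60 161/36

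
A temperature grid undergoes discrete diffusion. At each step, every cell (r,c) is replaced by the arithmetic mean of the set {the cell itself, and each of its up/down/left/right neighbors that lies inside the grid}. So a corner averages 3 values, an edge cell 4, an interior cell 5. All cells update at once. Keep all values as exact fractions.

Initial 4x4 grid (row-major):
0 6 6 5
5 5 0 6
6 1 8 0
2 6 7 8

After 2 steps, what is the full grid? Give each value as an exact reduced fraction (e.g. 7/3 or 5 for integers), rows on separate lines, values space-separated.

Answer: 143/36 467/120 115/24 38/9
437/120 437/100 93/25 227/48
521/120 193/50 523/100 329/80
73/18 1267/240 389/80 71/12

Derivation:
After step 1:
  11/3 17/4 17/4 17/3
  4 17/5 5 11/4
  7/2 26/5 16/5 11/2
  14/3 4 29/4 5
After step 2:
  143/36 467/120 115/24 38/9
  437/120 437/100 93/25 227/48
  521/120 193/50 523/100 329/80
  73/18 1267/240 389/80 71/12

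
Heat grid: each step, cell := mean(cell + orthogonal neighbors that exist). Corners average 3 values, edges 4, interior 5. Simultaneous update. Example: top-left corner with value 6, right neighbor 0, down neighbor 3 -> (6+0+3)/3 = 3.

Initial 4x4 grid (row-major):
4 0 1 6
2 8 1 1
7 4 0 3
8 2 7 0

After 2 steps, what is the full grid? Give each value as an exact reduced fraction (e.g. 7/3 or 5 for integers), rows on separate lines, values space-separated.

After step 1:
  2 13/4 2 8/3
  21/4 3 11/5 11/4
  21/4 21/5 3 1
  17/3 21/4 9/4 10/3
After step 2:
  7/2 41/16 607/240 89/36
  31/8 179/50 259/100 517/240
  611/120 207/50 253/100 121/48
  97/18 521/120 83/24 79/36

Answer: 7/2 41/16 607/240 89/36
31/8 179/50 259/100 517/240
611/120 207/50 253/100 121/48
97/18 521/120 83/24 79/36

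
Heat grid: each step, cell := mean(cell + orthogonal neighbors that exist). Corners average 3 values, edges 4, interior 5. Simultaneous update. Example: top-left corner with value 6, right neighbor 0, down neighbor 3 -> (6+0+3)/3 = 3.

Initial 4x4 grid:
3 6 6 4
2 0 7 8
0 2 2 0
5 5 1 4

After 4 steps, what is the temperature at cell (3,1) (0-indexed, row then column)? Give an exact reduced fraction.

Answer: 590087/216000

Derivation:
Step 1: cell (3,1) = 13/4
Step 2: cell (3,1) = 683/240
Step 3: cell (3,1) = 19781/7200
Step 4: cell (3,1) = 590087/216000
Full grid after step 4:
  52057/16200 202477/54000 15779/3600 11327/2400
  19889/6750 14797/4500 233753/60000 60581/14400
  17941/6750 521267/180000 11531/3600 737563/216000
  172541/64800 590087/216000 618103/216000 97079/32400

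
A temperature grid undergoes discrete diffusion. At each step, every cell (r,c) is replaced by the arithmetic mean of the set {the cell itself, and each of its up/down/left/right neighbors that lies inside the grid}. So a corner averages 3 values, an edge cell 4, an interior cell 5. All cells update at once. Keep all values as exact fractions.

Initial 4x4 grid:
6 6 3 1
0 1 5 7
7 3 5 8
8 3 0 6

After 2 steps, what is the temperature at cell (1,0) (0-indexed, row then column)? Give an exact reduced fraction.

Step 1: cell (1,0) = 7/2
Step 2: cell (1,0) = 15/4
Full grid after step 2:
  23/6 59/16 937/240 38/9
  15/4 37/10 102/25 1177/240
  89/20 19/5 111/25 1237/240
  14/3 21/5 119/30 44/9

Answer: 15/4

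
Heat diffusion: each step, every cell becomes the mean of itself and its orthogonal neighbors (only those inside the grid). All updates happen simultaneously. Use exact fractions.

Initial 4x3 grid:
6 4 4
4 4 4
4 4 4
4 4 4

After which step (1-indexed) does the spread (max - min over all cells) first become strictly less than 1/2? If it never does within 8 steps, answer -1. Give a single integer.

Answer: 3

Derivation:
Step 1: max=14/3, min=4, spread=2/3
Step 2: max=41/9, min=4, spread=5/9
Step 3: max=473/108, min=4, spread=41/108
  -> spread < 1/2 first at step 3
Step 4: max=56057/12960, min=4, spread=4217/12960
Step 5: max=3319549/777600, min=14479/3600, spread=38417/155520
Step 6: max=197824211/46656000, min=290597/72000, spread=1903471/9331200
Step 7: max=11798429089/2799360000, min=8755759/2160000, spread=18038617/111974400
Step 8: max=705114582851/167961600000, min=790526759/194400000, spread=883978523/6718464000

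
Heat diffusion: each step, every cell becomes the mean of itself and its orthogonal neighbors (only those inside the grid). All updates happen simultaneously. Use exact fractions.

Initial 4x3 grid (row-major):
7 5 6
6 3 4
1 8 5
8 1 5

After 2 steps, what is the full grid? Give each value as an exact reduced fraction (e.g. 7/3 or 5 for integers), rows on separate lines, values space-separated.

After step 1:
  6 21/4 5
  17/4 26/5 9/2
  23/4 18/5 11/2
  10/3 11/2 11/3
After step 2:
  31/6 429/80 59/12
  53/10 114/25 101/20
  127/30 511/100 259/60
  175/36 161/40 44/9

Answer: 31/6 429/80 59/12
53/10 114/25 101/20
127/30 511/100 259/60
175/36 161/40 44/9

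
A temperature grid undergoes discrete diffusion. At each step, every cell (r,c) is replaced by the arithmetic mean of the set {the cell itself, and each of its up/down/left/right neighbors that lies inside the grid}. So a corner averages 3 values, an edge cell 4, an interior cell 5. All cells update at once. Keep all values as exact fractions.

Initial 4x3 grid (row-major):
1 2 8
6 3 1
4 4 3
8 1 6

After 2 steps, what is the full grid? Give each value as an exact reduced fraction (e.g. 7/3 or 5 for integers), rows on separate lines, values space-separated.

Answer: 10/3 401/120 131/36
19/5 339/100 847/240
49/12 399/100 163/48
175/36 185/48 139/36

Derivation:
After step 1:
  3 7/2 11/3
  7/2 16/5 15/4
  11/2 3 7/2
  13/3 19/4 10/3
After step 2:
  10/3 401/120 131/36
  19/5 339/100 847/240
  49/12 399/100 163/48
  175/36 185/48 139/36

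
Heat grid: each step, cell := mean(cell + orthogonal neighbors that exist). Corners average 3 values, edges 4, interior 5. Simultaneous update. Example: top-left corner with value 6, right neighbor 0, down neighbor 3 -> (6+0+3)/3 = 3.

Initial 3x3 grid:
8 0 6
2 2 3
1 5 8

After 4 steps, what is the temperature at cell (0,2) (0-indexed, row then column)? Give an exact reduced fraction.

Answer: 6013/1600

Derivation:
Step 1: cell (0,2) = 3
Step 2: cell (0,2) = 47/12
Step 3: cell (0,2) = 2633/720
Step 4: cell (0,2) = 6013/1600
Full grid after step 4:
  438103/129600 750119/216000 6013/1600
  956617/288000 164189/45000 3283601/864000
  451403/129600 65687/18000 514753/129600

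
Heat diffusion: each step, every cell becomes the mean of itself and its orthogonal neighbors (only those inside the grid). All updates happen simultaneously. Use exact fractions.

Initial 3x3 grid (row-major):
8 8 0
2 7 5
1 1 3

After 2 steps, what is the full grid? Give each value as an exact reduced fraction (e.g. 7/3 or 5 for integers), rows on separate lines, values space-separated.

After step 1:
  6 23/4 13/3
  9/2 23/5 15/4
  4/3 3 3
After step 2:
  65/12 1241/240 83/18
  493/120 108/25 941/240
  53/18 179/60 13/4

Answer: 65/12 1241/240 83/18
493/120 108/25 941/240
53/18 179/60 13/4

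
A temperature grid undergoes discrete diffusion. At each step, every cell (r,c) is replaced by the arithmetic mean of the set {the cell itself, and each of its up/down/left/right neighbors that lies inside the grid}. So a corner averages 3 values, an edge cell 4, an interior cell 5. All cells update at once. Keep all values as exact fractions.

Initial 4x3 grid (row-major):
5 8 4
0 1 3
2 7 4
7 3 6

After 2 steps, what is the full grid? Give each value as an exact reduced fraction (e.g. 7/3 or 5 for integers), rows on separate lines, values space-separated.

After step 1:
  13/3 9/2 5
  2 19/5 3
  4 17/5 5
  4 23/4 13/3
After step 2:
  65/18 529/120 25/6
  53/15 167/50 21/5
  67/20 439/100 59/15
  55/12 1049/240 181/36

Answer: 65/18 529/120 25/6
53/15 167/50 21/5
67/20 439/100 59/15
55/12 1049/240 181/36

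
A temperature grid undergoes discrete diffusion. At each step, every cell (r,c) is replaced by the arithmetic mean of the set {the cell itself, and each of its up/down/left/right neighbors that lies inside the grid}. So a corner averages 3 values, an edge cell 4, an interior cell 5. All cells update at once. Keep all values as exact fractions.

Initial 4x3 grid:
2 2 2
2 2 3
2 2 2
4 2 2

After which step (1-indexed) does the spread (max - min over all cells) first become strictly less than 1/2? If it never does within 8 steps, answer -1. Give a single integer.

Step 1: max=8/3, min=2, spread=2/3
Step 2: max=23/9, min=2, spread=5/9
Step 3: max=257/108, min=757/360, spread=299/1080
  -> spread < 1/2 first at step 3
Step 4: max=152377/64800, min=22847/10800, spread=3059/12960
Step 5: max=8954333/3888000, min=6951859/3240000, spread=3060511/19440000
Step 6: max=533715727/233280000, min=10498349/4860000, spread=1191799/9331200
Step 7: max=31766996693/13996800000, min=25300533079/11664000000, spread=7031784991/69984000000
Step 8: max=1898263154287/839808000000, min=1524736782011/699840000000, spread=342895079369/4199040000000

Answer: 3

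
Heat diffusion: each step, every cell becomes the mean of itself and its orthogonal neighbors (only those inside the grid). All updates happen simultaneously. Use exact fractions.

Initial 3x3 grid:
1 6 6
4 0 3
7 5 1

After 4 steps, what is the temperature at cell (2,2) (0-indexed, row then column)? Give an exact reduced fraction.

Answer: 145759/43200

Derivation:
Step 1: cell (2,2) = 3
Step 2: cell (2,2) = 35/12
Step 3: cell (2,2) = 273/80
Step 4: cell (2,2) = 145759/43200
Full grid after step 4:
  462827/129600 3126259/864000 150059/43200
  132641/36000 52117/15000 56021/16000
  467527/129600 3095759/864000 145759/43200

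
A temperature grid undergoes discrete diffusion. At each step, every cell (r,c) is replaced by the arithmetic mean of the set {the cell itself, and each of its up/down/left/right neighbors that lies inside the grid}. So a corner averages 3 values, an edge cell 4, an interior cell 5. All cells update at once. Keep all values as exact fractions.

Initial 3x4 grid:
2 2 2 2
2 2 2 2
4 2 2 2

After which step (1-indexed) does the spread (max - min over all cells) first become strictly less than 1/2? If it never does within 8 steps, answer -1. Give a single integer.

Step 1: max=8/3, min=2, spread=2/3
Step 2: max=23/9, min=2, spread=5/9
Step 3: max=257/108, min=2, spread=41/108
  -> spread < 1/2 first at step 3
Step 4: max=30137/12960, min=2, spread=4217/12960
Step 5: max=1764349/777600, min=7279/3600, spread=38417/155520
Step 6: max=104512211/46656000, min=146597/72000, spread=1903471/9331200
Step 7: max=6199709089/2799360000, min=4435759/2160000, spread=18038617/111974400
Step 8: max=369191382851/167961600000, min=401726759/194400000, spread=883978523/6718464000

Answer: 3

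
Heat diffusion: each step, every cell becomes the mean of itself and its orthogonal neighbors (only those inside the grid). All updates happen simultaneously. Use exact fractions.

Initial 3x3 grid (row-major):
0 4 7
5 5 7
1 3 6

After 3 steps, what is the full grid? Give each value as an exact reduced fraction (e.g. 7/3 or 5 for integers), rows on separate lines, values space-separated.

After step 1:
  3 4 6
  11/4 24/5 25/4
  3 15/4 16/3
After step 2:
  13/4 89/20 65/12
  271/80 431/100 1343/240
  19/6 1013/240 46/9
After step 3:
  887/240 1307/300 1237/240
  16937/4800 26357/6000 73561/14400
  431/120 60511/14400 2687/540

Answer: 887/240 1307/300 1237/240
16937/4800 26357/6000 73561/14400
431/120 60511/14400 2687/540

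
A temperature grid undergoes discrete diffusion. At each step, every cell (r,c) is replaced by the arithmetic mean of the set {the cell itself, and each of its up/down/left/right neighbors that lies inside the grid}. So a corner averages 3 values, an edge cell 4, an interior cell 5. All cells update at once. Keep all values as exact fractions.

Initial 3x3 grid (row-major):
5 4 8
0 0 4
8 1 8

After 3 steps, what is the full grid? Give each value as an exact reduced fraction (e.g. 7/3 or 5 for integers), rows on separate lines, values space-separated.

Answer: 1183/360 56401/14400 9053/2160
5389/1600 21037/6000 7747/1800
1153/360 54301/14400 8633/2160

Derivation:
After step 1:
  3 17/4 16/3
  13/4 9/5 5
  3 17/4 13/3
After step 2:
  7/2 863/240 175/36
  221/80 371/100 247/60
  7/2 803/240 163/36
After step 3:
  1183/360 56401/14400 9053/2160
  5389/1600 21037/6000 7747/1800
  1153/360 54301/14400 8633/2160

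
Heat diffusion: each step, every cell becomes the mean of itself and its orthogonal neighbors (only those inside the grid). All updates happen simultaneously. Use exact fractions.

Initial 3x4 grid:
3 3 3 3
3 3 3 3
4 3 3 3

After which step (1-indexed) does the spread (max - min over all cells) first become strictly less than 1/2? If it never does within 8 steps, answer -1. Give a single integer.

Answer: 1

Derivation:
Step 1: max=10/3, min=3, spread=1/3
  -> spread < 1/2 first at step 1
Step 2: max=59/18, min=3, spread=5/18
Step 3: max=689/216, min=3, spread=41/216
Step 4: max=81977/25920, min=3, spread=4217/25920
Step 5: max=4874749/1555200, min=21679/7200, spread=38417/311040
Step 6: max=291136211/93312000, min=434597/144000, spread=1903471/18662400
Step 7: max=17397149089/5598720000, min=13075759/4320000, spread=18038617/223948800
Step 8: max=1041037782851/335923200000, min=1179326759/388800000, spread=883978523/13436928000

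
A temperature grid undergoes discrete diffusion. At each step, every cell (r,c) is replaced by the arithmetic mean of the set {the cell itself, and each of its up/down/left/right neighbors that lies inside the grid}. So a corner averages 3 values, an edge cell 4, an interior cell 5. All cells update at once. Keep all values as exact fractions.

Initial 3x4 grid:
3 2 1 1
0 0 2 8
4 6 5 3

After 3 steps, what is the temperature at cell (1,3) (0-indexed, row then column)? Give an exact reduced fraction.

Answer: 24727/7200

Derivation:
Step 1: cell (1,3) = 7/2
Step 2: cell (1,3) = 461/120
Step 3: cell (1,3) = 24727/7200
Full grid after step 3:
  791/432 1829/900 8701/3600 3241/1080
  11053/4800 2481/1000 18691/6000 24727/7200
  605/216 22907/7200 26027/7200 8777/2160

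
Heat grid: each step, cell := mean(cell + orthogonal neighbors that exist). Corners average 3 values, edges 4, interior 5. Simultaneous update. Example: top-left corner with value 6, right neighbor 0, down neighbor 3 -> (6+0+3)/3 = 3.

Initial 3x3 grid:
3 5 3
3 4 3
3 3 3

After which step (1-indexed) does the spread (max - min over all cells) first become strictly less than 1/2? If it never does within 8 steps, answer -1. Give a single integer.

Step 1: max=15/4, min=3, spread=3/4
Step 2: max=881/240, min=19/6, spread=121/240
Step 3: max=51127/14400, min=15559/4800, spread=89/288
  -> spread < 1/2 first at step 3
Step 4: max=3031169/864000, min=947473/288000, spread=755/3456
Step 5: max=179867143/51840000, min=19102877/5760000, spread=6353/41472
Step 6: max=10726243121/3110400000, min=3463891457/1036800000, spread=53531/497664
Step 7: max=640385814487/186624000000, min=208764511079/62208000000, spread=450953/5971968
Step 8: max=38301923147489/11197440000000, min=1396604543657/414720000000, spread=3799043/71663616

Answer: 3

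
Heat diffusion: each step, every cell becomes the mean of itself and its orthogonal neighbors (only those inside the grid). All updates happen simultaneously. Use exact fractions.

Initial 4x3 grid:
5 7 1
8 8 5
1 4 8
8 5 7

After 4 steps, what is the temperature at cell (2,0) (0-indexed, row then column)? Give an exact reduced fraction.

Answer: 1194757/216000

Derivation:
Step 1: cell (2,0) = 21/4
Step 2: cell (2,0) = 1237/240
Step 3: cell (2,0) = 39931/7200
Step 4: cell (2,0) = 1194757/216000
Full grid after step 4:
  732017/129600 1615901/288000 709867/129600
  1224577/216000 670409/120000 606601/108000
  1194757/216000 1023251/180000 616691/108000
  359491/64800 609931/108000 188783/32400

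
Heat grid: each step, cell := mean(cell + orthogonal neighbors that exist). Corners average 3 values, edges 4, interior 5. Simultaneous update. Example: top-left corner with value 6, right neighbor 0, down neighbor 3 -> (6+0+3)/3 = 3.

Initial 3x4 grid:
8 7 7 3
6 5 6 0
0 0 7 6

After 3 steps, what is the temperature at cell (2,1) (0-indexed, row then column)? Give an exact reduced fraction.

Step 1: cell (2,1) = 3
Step 2: cell (2,1) = 291/80
Step 3: cell (2,1) = 9611/2400
Full grid after step 3:
  4051/720 2231/400 9167/1800 1957/432
  22697/4800 1201/250 1744/375 62891/14400
  461/120 9611/2400 30593/7200 911/216

Answer: 9611/2400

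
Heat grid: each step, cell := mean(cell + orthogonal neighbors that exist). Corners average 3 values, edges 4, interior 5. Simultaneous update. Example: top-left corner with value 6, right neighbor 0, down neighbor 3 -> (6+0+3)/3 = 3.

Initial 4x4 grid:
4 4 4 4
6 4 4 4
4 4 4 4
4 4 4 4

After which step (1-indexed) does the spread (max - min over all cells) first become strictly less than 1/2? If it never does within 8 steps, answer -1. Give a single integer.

Answer: 3

Derivation:
Step 1: max=14/3, min=4, spread=2/3
Step 2: max=271/60, min=4, spread=31/60
Step 3: max=2371/540, min=4, spread=211/540
  -> spread < 1/2 first at step 3
Step 4: max=232843/54000, min=4, spread=16843/54000
Step 5: max=2082643/486000, min=18079/4500, spread=130111/486000
Step 6: max=61962367/14580000, min=1087159/270000, spread=3255781/14580000
Step 7: max=1849953691/437400000, min=1091107/270000, spread=82360351/437400000
Step 8: max=55239316891/13122000000, min=196906441/48600000, spread=2074577821/13122000000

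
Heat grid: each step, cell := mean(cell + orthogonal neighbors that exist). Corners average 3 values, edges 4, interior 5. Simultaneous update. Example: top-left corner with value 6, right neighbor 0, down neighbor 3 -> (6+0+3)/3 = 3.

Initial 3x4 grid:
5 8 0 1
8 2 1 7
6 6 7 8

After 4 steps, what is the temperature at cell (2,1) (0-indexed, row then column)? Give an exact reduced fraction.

Answer: 1146763/216000

Derivation:
Step 1: cell (2,1) = 21/4
Step 2: cell (2,1) = 269/48
Step 3: cell (2,1) = 38209/7200
Step 4: cell (2,1) = 1146763/216000
Full grid after step 4:
  216851/43200 330421/72000 861403/216000 501773/129600
  4625107/864000 1752473/360000 180297/40000 1249289/288000
  711353/129600 1146763/216000 1078403/216000 635173/129600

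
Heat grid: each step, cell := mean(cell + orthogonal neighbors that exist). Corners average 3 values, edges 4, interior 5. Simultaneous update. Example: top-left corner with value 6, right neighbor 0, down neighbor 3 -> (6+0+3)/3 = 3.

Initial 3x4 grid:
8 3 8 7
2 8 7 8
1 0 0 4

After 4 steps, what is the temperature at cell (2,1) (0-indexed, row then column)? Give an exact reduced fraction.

Step 1: cell (2,1) = 9/4
Step 2: cell (2,1) = 5/2
Step 3: cell (2,1) = 4127/1200
Step 4: cell (2,1) = 3639/1000
Full grid after step 4:
  617929/129600 553387/108000 631097/108000 392047/64800
  3440261/864000 1626979/360000 905077/180000 2400683/432000
  149743/43200 3639/1000 39331/9000 34433/7200

Answer: 3639/1000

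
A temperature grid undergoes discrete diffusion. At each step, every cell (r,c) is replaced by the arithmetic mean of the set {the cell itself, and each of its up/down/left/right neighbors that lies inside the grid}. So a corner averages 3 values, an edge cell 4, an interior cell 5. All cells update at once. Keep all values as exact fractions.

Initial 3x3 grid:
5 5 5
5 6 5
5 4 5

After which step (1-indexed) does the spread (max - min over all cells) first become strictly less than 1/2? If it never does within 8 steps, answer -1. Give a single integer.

Step 1: max=21/4, min=14/3, spread=7/12
Step 2: max=31/6, min=29/6, spread=1/3
  -> spread < 1/2 first at step 2
Step 3: max=4931/960, min=2129/432, spread=1799/8640
Step 4: max=7331/1440, min=26783/5400, spread=2833/21600
Step 5: max=5846873/1152000, min=7759721/1555200, spread=2671151/31104000
Step 6: max=78650677/15552000, min=388806563/77760000, spread=741137/12960000
Step 7: max=62838745171/12441600000, min=28060471889/5598720000, spread=4339268759/111974400000
Step 8: max=282336431393/55987200000, min=702126155821/139968000000, spread=7429845323/279936000000

Answer: 2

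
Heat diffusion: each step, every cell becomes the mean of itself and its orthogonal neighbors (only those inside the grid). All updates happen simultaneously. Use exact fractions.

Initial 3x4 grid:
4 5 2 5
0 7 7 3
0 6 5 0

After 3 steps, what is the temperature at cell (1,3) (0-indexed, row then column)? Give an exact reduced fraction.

Step 1: cell (1,3) = 15/4
Step 2: cell (1,3) = 291/80
Step 3: cell (1,3) = 18937/4800
Full grid after step 3:
  131/36 3277/800 30893/7200 2147/540
  5599/1600 2037/500 2097/500 18937/4800
  493/144 1551/400 3671/900 8203/2160

Answer: 18937/4800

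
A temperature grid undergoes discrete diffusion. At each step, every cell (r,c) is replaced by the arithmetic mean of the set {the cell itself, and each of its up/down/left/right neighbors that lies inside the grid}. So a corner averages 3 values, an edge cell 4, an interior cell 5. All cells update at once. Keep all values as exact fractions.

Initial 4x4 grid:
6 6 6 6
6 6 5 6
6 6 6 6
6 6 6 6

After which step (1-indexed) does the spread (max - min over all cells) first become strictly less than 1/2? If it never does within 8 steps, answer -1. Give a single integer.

Answer: 1

Derivation:
Step 1: max=6, min=23/4, spread=1/4
  -> spread < 1/2 first at step 1
Step 2: max=6, min=289/50, spread=11/50
Step 3: max=6, min=14033/2400, spread=367/2400
Step 4: max=3587/600, min=63229/10800, spread=1337/10800
Step 5: max=107531/18000, min=1902331/324000, spread=33227/324000
Step 6: max=643951/108000, min=57105673/9720000, spread=849917/9720000
Step 7: max=9651467/1620000, min=1715885653/291600000, spread=21378407/291600000
Step 8: max=2892311657/486000000, min=51521537629/8748000000, spread=540072197/8748000000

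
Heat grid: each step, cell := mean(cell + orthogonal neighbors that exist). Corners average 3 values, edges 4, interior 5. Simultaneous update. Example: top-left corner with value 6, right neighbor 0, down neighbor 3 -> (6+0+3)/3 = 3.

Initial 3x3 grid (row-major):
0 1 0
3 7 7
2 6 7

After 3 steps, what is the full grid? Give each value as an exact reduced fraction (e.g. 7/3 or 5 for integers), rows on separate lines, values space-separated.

Answer: 721/270 917/300 7813/2160
4043/1200 24017/6000 65041/14400
4469/1080 34433/7200 11383/2160

Derivation:
After step 1:
  4/3 2 8/3
  3 24/5 21/4
  11/3 11/2 20/3
After step 2:
  19/9 27/10 119/36
  16/5 411/100 1163/240
  73/18 619/120 209/36
After step 3:
  721/270 917/300 7813/2160
  4043/1200 24017/6000 65041/14400
  4469/1080 34433/7200 11383/2160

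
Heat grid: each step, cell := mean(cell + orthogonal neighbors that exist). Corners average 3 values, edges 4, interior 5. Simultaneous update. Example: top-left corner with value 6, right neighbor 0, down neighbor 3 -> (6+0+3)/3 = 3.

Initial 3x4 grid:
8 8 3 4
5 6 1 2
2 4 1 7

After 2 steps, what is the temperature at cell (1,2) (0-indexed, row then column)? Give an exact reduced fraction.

Step 1: cell (1,2) = 13/5
Step 2: cell (1,2) = 363/100
Full grid after step 2:
  37/6 441/80 317/80 7/2
  1243/240 443/100 363/100 373/120
  73/18 449/120 373/120 121/36

Answer: 363/100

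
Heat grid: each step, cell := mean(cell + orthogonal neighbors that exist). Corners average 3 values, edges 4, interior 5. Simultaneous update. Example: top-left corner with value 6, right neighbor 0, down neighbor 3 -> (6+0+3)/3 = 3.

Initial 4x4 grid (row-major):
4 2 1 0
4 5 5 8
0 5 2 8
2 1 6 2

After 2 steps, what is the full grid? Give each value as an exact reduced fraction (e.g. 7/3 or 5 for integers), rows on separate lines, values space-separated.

Answer: 115/36 47/15 61/20 41/12
203/60 69/20 417/100 349/80
12/5 73/20 79/20 1247/240
29/12 197/80 1007/240 157/36

Derivation:
After step 1:
  10/3 3 2 3
  13/4 21/5 21/5 21/4
  11/4 13/5 26/5 5
  1 7/2 11/4 16/3
After step 2:
  115/36 47/15 61/20 41/12
  203/60 69/20 417/100 349/80
  12/5 73/20 79/20 1247/240
  29/12 197/80 1007/240 157/36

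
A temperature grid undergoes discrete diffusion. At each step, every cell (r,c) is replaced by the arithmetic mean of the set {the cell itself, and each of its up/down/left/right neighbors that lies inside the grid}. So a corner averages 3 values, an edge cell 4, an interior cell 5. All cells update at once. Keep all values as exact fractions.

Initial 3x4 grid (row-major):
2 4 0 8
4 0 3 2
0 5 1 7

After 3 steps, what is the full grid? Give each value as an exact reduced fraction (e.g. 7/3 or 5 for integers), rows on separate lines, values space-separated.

After step 1:
  10/3 3/2 15/4 10/3
  3/2 16/5 6/5 5
  3 3/2 4 10/3
After step 2:
  19/9 707/240 587/240 145/36
  331/120 89/50 343/100 193/60
  2 117/40 301/120 37/9
After step 3:
  5627/2160 16709/7200 23129/7200 6977/2160
  15569/7200 16607/6000 16057/6000 13307/3600
  461/180 691/300 11677/3600 3541/1080

Answer: 5627/2160 16709/7200 23129/7200 6977/2160
15569/7200 16607/6000 16057/6000 13307/3600
461/180 691/300 11677/3600 3541/1080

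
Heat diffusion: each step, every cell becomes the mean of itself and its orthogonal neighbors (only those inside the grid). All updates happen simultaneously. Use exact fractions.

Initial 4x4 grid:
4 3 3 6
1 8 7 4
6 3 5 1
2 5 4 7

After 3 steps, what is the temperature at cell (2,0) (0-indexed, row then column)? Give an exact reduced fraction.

Step 1: cell (2,0) = 3
Step 2: cell (2,0) = 1049/240
Step 3: cell (2,0) = 28343/7200
Full grid after step 3:
  529/135 31837/7200 32333/7200 2501/540
  30487/7200 6403/1500 3559/750 32303/7200
  28343/7200 13681/3000 4381/1000 10901/2400
  4537/1080 29663/7200 10901/2400 103/24

Answer: 28343/7200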